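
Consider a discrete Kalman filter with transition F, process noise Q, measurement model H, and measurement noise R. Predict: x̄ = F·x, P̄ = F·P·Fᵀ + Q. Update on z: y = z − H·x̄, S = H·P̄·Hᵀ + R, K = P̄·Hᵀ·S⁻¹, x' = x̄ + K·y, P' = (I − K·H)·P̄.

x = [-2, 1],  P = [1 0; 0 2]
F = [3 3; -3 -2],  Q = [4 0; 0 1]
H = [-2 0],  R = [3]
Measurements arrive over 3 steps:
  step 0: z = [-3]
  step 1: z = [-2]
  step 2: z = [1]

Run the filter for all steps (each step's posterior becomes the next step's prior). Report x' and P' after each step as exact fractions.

step 0: x̄ = F·x = [-3, 4]
step 0: P̄ = F·P·Fᵀ + Q = [31 -21; -21 18]
step 0: y = z − H·x̄ = [-9]
step 0: S = H·P̄·Hᵀ + R = [127]
step 0: K = P̄·Hᵀ·S⁻¹ = [-62/127; 42/127]
step 0: x' = x̄ + K·y = [177/127, 130/127]
step 0: P' = (I − K·H)·P̄ = [93/127 -63/127; -63/127 522/127]
step 1: x̄ = F·x = [921/127, -791/127]
step 1: P̄ = F·P·Fᵀ + Q = [4909/127 -3024/127; -3024/127 2296/127]
step 1: y = z − H·x̄ = [1588/127]
step 1: S = H·P̄·Hᵀ + R = [20017/127]
step 1: K = P̄·Hᵀ·S⁻¹ = [-9818/20017; 6048/20017]
step 1: x' = x̄ + K·y = [22399/20017, -49049/20017]
step 1: P' = (I − K·H)·P̄ = [14727/20017 -9072/20017; -9072/20017 73864/20017]
step 2: x̄ = F·x = [-79950/20017, 30901/20017]
step 2: P̄ = F·P·Fᵀ + Q = [714091/20017 -439647/20017; -439647/20017 339152/20017]
step 2: y = z − H·x̄ = [-139883/20017]
step 2: S = H·P̄·Hᵀ + R = [2916415/20017]
step 2: K = P̄·Hᵀ·S⁻¹ = [-1428182/2916415; 879294/2916415]
step 2: x' = x̄ + K·y = [-1668032/2916415, -1642511/2916415]
step 2: P' = (I − K·H)·P̄ = [2142273/2916415 -1318941/2916415; -1318941/2916415 10788332/2916415]

step 0: x' = [177/127, 130/127], P' = [93/127 -63/127; -63/127 522/127]
step 1: x' = [22399/20017, -49049/20017], P' = [14727/20017 -9072/20017; -9072/20017 73864/20017]
step 2: x' = [-1668032/2916415, -1642511/2916415], P' = [2142273/2916415 -1318941/2916415; -1318941/2916415 10788332/2916415]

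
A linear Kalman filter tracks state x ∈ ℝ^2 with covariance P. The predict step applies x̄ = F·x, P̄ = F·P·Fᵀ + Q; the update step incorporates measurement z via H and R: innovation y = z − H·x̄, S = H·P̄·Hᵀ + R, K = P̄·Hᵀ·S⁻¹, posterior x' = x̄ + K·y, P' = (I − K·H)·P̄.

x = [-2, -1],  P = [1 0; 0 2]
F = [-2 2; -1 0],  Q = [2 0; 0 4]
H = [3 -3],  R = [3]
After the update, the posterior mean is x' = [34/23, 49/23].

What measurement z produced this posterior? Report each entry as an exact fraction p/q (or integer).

x̄ = F·x = [2, 2]
P̄ = F·P·Fᵀ + Q = [14 2; 2 5]
S = H·P̄·Hᵀ + R = [138]
K = P̄·Hᵀ·S⁻¹ = [6/23; -3/46]
x' − x̄ = [-12/23, 3/23] = K·y
y = (KᵀK)⁻¹·Kᵀ·(x' − x̄) = [-2]
z = y + H·x̄ = [-2] + [0] = [-2]

z = [-2]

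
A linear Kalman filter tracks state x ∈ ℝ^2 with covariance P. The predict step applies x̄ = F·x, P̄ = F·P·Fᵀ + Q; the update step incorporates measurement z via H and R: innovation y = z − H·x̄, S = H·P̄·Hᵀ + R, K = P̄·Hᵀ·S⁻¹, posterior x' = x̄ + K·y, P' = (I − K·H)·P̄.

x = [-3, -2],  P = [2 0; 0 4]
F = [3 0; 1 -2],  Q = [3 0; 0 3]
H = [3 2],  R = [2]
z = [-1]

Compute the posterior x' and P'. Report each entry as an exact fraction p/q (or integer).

x̄ = F·x = [-9, 1]
P̄ = F·P·Fᵀ + Q = [21 6; 6 21]
y = z − H·x̄ = [24]
S = H·P̄·Hᵀ + R = [347]
K = P̄·Hᵀ·S⁻¹ = [75/347; 60/347]
x' = x̄ + K·y = [-1323/347, 1787/347]
P' = (I − K·H)·P̄ = [1662/347 -2418/347; -2418/347 3687/347]

x' = [-1323/347, 1787/347]
P' = [1662/347 -2418/347; -2418/347 3687/347]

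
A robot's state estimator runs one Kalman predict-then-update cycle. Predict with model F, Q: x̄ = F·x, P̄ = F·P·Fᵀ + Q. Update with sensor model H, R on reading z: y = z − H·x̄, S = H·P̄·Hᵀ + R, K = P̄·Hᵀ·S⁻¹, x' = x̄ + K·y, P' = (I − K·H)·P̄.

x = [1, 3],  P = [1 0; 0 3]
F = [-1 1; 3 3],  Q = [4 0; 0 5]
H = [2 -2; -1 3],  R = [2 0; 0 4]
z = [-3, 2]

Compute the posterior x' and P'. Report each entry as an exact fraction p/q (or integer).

x' = [-1822/2977, 2152/2977]
P' = [4996/2977 3236/2977; 3236/2977 2792/2977]

x̄ = F·x = [2, 12]
P̄ = F·P·Fᵀ + Q = [8 6; 6 41]
y = z − H·x̄ = [17, -32]
S = H·P̄·Hᵀ + R = [150 -214; -214 345]
K = P̄·Hᵀ·S⁻¹ = [1760/2977 1178/2977; 444/2977 1285/2977]
x' = x̄ + K·y = [-1822/2977, 2152/2977]
P' = (I − K·H)·P̄ = [4996/2977 3236/2977; 3236/2977 2792/2977]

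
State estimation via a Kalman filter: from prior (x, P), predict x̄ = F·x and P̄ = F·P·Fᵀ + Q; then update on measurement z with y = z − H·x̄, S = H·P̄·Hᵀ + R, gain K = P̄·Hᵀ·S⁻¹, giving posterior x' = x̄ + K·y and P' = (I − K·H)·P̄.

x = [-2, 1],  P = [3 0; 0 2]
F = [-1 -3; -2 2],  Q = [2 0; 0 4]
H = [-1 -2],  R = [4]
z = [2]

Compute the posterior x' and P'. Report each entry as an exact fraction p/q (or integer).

x' = [-22/9, 16/33]
P' = [196/9 -32/3; -32/3 68/11]

x̄ = F·x = [-1, 6]
P̄ = F·P·Fᵀ + Q = [23 -6; -6 24]
y = z − H·x̄ = [13]
S = H·P̄·Hᵀ + R = [99]
K = P̄·Hᵀ·S⁻¹ = [-1/9; -14/33]
x' = x̄ + K·y = [-22/9, 16/33]
P' = (I − K·H)·P̄ = [196/9 -32/3; -32/3 68/11]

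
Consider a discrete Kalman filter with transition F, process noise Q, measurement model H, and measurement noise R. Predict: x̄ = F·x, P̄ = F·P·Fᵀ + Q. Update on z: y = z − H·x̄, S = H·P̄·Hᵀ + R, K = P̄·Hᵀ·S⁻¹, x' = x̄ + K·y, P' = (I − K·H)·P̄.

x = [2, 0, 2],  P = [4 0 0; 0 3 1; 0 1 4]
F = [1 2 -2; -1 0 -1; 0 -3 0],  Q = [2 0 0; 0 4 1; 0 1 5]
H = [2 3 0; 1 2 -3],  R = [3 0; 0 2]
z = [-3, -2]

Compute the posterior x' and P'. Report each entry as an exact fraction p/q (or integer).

x̄ = F·x = [-2, -4, 0]
P̄ = F·P·Fᵀ + Q = [26 2 -12; 2 12 4; -12 4 32]
y = z − H·x̄ = [13, 8]
S = H·P̄·Hᵀ + R = [239 174; 174 396]
K = P̄·Hᵀ·S⁻¹ = [319/1788 947/10728; 1117/5364 -1807/32184; 527/2682 -5453/16092]
x' = x̄ + K·y = [5501/5364, -28033/16092, -1259/8046]
P' = (I − K·H)·P̄ = [17569/1788 -34181/5364 -2767/2682; -34181/5364 71713/16092 7115/8046; -2767/2682 7115/8046 1897/4023]

x' = [5501/5364, -28033/16092, -1259/8046]
P' = [17569/1788 -34181/5364 -2767/2682; -34181/5364 71713/16092 7115/8046; -2767/2682 7115/8046 1897/4023]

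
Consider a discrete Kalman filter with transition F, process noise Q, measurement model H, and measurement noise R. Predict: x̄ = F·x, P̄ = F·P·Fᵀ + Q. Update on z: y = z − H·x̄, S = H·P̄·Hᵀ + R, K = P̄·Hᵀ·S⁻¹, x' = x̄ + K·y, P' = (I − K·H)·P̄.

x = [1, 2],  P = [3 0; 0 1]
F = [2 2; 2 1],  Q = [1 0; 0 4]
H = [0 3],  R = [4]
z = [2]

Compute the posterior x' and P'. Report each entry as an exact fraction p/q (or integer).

x' = [522/157, 118/157]
P' = [905/157 56/157; 56/157 68/157]

x̄ = F·x = [6, 4]
P̄ = F·P·Fᵀ + Q = [17 14; 14 17]
y = z − H·x̄ = [-10]
S = H·P̄·Hᵀ + R = [157]
K = P̄·Hᵀ·S⁻¹ = [42/157; 51/157]
x' = x̄ + K·y = [522/157, 118/157]
P' = (I − K·H)·P̄ = [905/157 56/157; 56/157 68/157]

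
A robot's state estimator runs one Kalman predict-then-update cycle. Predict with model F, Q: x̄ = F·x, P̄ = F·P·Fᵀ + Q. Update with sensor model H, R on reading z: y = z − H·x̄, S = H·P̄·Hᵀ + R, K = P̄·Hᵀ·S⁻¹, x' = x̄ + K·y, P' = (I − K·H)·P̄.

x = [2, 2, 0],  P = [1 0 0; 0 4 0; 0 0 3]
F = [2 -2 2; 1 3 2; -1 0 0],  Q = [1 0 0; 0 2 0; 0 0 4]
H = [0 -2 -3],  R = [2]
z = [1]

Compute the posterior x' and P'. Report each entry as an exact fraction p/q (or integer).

x̄ = F·x = [0, 8, -2]
P̄ = F·P·Fᵀ + Q = [33 -10 -2; -10 51 -1; -2 -1 5]
y = z − H·x̄ = [11]
S = H·P̄·Hᵀ + R = [239]
K = P̄·Hᵀ·S⁻¹ = [26/239; -99/239; -13/239]
x' = x̄ + K·y = [286/239, 823/239, -621/239]
P' = (I − K·H)·P̄ = [7211/239 184/239 -140/239; 184/239 2388/239 -1526/239; -140/239 -1526/239 1026/239]

x' = [286/239, 823/239, -621/239]
P' = [7211/239 184/239 -140/239; 184/239 2388/239 -1526/239; -140/239 -1526/239 1026/239]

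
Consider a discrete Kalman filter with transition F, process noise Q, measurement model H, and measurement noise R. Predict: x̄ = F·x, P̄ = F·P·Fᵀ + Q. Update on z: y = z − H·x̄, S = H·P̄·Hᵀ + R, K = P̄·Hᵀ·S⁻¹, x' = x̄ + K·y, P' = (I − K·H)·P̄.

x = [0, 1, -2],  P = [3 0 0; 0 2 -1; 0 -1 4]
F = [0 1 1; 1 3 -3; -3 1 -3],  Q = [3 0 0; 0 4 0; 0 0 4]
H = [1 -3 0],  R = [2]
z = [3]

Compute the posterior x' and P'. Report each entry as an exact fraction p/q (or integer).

x' = [19/756, -27/28, 859/756]
P' = [4667/756 57/28 -2473/756; 57/28 25/28 -27/28; -2473/756 -27/28 36251/756]

x̄ = F·x = [-1, 9, 7]
P̄ = F·P·Fᵀ + Q = [7 -6 -8; -6 79 45; -8 45 75]
y = z − H·x̄ = [31]
S = H·P̄·Hᵀ + R = [756]
K = P̄·Hᵀ·S⁻¹ = [25/756; -9/28; -143/756]
x' = x̄ + K·y = [19/756, -27/28, 859/756]
P' = (I − K·H)·P̄ = [4667/756 57/28 -2473/756; 57/28 25/28 -27/28; -2473/756 -27/28 36251/756]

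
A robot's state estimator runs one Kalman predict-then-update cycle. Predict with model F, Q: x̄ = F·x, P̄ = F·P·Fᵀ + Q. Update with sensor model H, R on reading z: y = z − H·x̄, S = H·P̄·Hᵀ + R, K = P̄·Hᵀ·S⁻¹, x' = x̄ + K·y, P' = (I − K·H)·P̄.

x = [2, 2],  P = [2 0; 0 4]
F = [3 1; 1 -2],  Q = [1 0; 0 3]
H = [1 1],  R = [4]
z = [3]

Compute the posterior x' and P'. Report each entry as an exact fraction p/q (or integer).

x̄ = F·x = [8, -2]
P̄ = F·P·Fᵀ + Q = [23 -2; -2 21]
y = z − H·x̄ = [-3]
S = H·P̄·Hᵀ + R = [44]
K = P̄·Hᵀ·S⁻¹ = [21/44; 19/44]
x' = x̄ + K·y = [289/44, -145/44]
P' = (I − K·H)·P̄ = [571/44 -487/44; -487/44 563/44]

x' = [289/44, -145/44]
P' = [571/44 -487/44; -487/44 563/44]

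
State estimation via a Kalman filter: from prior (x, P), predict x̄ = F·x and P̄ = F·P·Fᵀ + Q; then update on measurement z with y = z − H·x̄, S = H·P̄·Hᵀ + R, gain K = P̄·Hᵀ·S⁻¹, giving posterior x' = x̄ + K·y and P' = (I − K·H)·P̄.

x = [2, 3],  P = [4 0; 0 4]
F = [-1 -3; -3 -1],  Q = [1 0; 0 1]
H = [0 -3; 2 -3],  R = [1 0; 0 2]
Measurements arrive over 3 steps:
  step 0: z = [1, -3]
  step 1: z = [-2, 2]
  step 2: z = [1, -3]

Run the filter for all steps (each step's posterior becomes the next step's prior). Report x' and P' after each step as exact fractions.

step 0: x̄ = F·x = [-11, -9]
step 0: P̄ = F·P·Fᵀ + Q = [41 24; 24 41]
step 0: y = z − H·x̄ = [-26, -8]
step 0: S = H·P̄·Hᵀ + R = [370 225; 225 247]
step 0: K = P̄·Hᵀ·S⁻¹ = [-20034/40765 3980/8153; -13506/40765 -15/8153]
step 0: x' = x̄ + K·y = [-86731/40765, -15129/40765]
step 0: P' = (I − K·H)·P̄ = [29917/40765 6678/40765; 6678/40765 4502/40765]
step 1: x̄ = F·x = [132118/40765, 275322/40765]
step 1: P̄ = F·P·Fᵀ + Q = [151268/40765 170037/40765; 170037/40765 354588/40765]
step 1: y = z − H·x̄ = [744436/40765, 128652/8153]
step 1: S = H·P̄·Hᵀ + R = [3232057/40765 434214/8153; 434214/8153 367490/8153]
step 1: K = P̄·Hᵀ·S⁻¹ = [-1193778/3005515 629999/1767950; -188118/601103 -4257/176795]
step 1: x' = x̄ + K·y = [4840468/3005515, 396042/601103]
step 1: P' = (I − K·H)·P̄ = [16678873/30055150 397926/3005515; 397926/3005515 62706/601103]
step 2: x̄ = F·x = [-10781098/3005515, -868506/158185]
step 2: P̄ = F·P·Fᵀ + Q = [98827283/30055150 5222901/1581850; 5222901/1581850 10903993/1581850]
step 2: y = z − H·x̄ = [-2447333/158185, -36959191/3005515]
step 2: S = H·P̄·Hᵀ + R = [99717787/1581850 66798531/1581850; 66798531/1581850 1129180807/30055150]
step 2: K = P̄·Hᵀ·S⁻¹ = [-6959922138/17587369261 6264460633/17587369261; -5486062818/17587369261 -423057363/17587369261]
step 2: x' = x̄ + K·y = [-32443309457/17587369261, -6483378729/17587369261]
step 2: P' = (I − K·H)·P̄ = [9744421702/17587369261 2319974046/17587369261; 2319974046/17587369261 1828687606/17587369261]

step 0: x' = [-86731/40765, -15129/40765], P' = [29917/40765 6678/40765; 6678/40765 4502/40765]
step 1: x' = [4840468/3005515, 396042/601103], P' = [16678873/30055150 397926/3005515; 397926/3005515 62706/601103]
step 2: x' = [-32443309457/17587369261, -6483378729/17587369261], P' = [9744421702/17587369261 2319974046/17587369261; 2319974046/17587369261 1828687606/17587369261]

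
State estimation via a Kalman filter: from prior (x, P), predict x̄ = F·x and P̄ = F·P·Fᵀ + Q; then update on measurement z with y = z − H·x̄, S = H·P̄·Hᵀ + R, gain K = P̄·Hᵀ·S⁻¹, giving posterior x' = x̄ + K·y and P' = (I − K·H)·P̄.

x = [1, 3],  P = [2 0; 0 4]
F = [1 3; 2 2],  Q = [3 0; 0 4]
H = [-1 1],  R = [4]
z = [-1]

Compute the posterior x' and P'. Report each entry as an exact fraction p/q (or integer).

x' = [157/17, 8]
P' = [528/17 28; 28 28]

x̄ = F·x = [10, 8]
P̄ = F·P·Fᵀ + Q = [41 28; 28 28]
y = z − H·x̄ = [1]
S = H·P̄·Hᵀ + R = [17]
K = P̄·Hᵀ·S⁻¹ = [-13/17; 0]
x' = x̄ + K·y = [157/17, 8]
P' = (I − K·H)·P̄ = [528/17 28; 28 28]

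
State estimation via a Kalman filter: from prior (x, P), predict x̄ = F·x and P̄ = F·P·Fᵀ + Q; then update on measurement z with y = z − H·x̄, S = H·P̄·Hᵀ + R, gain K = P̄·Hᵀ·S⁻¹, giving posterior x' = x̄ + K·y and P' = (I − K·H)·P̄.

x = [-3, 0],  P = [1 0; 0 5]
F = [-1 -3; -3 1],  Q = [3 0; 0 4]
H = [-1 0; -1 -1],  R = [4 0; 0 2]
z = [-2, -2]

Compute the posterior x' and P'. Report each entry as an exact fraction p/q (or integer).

x' = [183/254, 9/4]
P' = [418/127 -3; -3 9/2]

x̄ = F·x = [3, 9]
P̄ = F·P·Fᵀ + Q = [49 -12; -12 18]
y = z − H·x̄ = [1, 10]
S = H·P̄·Hᵀ + R = [53 37; 37 45]
K = P̄·Hᵀ·S⁻¹ = [-209/254 -37/254; 3/4 -3/4]
x' = x̄ + K·y = [183/254, 9/4]
P' = (I − K·H)·P̄ = [418/127 -3; -3 9/2]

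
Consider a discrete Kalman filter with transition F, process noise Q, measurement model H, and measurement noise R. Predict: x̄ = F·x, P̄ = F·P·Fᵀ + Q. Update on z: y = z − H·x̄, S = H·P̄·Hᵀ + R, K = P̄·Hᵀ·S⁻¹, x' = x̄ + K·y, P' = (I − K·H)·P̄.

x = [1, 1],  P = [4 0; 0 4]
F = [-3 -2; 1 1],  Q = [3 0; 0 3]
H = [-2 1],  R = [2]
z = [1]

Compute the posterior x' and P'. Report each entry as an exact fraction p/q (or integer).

x' = [-135/313, 65/313]
P' = [315/313 370/313; 370/313 842/313]

x̄ = F·x = [-5, 2]
P̄ = F·P·Fᵀ + Q = [55 -20; -20 11]
y = z − H·x̄ = [-11]
S = H·P̄·Hᵀ + R = [313]
K = P̄·Hᵀ·S⁻¹ = [-130/313; 51/313]
x' = x̄ + K·y = [-135/313, 65/313]
P' = (I − K·H)·P̄ = [315/313 370/313; 370/313 842/313]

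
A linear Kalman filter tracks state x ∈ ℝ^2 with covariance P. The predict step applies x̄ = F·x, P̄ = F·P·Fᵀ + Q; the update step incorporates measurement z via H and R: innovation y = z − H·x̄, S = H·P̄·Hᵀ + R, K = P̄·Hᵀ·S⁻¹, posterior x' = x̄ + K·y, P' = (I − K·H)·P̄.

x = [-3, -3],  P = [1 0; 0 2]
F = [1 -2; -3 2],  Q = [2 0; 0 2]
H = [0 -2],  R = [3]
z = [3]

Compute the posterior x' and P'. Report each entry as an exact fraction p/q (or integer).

x' = [435/79, -105/79]
P' = [385/79 -33/79; -33/79 57/79]

x̄ = F·x = [3, 3]
P̄ = F·P·Fᵀ + Q = [11 -11; -11 19]
y = z − H·x̄ = [9]
S = H·P̄·Hᵀ + R = [79]
K = P̄·Hᵀ·S⁻¹ = [22/79; -38/79]
x' = x̄ + K·y = [435/79, -105/79]
P' = (I − K·H)·P̄ = [385/79 -33/79; -33/79 57/79]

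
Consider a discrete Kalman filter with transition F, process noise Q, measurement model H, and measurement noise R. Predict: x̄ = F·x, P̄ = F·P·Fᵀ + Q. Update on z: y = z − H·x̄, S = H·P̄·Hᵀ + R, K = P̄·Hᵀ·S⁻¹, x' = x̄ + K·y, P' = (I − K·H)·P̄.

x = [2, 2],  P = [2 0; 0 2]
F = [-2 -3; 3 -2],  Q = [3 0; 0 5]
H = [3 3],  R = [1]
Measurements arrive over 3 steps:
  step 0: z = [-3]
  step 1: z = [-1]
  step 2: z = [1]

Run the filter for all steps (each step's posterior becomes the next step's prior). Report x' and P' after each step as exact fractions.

step 0: x̄ = F·x = [-10, 2]
step 0: P̄ = F·P·Fᵀ + Q = [29 0; 0 31]
step 0: y = z − H·x̄ = [21]
step 0: S = H·P̄·Hᵀ + R = [541]
step 0: K = P̄·Hᵀ·S⁻¹ = [87/541; 93/541]
step 0: x' = x̄ + K·y = [-3583/541, 3035/541]
step 0: P' = (I − K·H)·P̄ = [8120/541 -8091/541; -8091/541 8122/541]
step 1: x̄ = F·x = [-1939/541, -16819/541]
step 1: P̄ = F·P·Fᵀ + Q = [10109/541 40467/541; 40467/541 205365/541]
step 1: y = z − H·x̄ = [55733/541]
step 1: S = H·P̄·Hᵀ + R = [2668213/541]
step 1: K = P̄·Hᵀ·S⁻¹ = [151728/2668213; 737496/2668213]
step 1: x' = x̄ + K·y = [6067637/2668213, -6975619/2668213]
step 1: P' = (I − K·H)·P̄ = [7304213/2668213 -7253637/2668213; -7253637/2668213 7499469/2668213]
step 2: x̄ = F·x = [8791583/2668213, 32154149/2668213]
step 2: P̄ = F·P·Fᵀ + Q = [17673068/2668213 37439721/2668213; 37439721/2668213 196120502/2668213]
step 2: y = z − H·x̄ = [-120168983/2668213]
step 2: S = H·P̄·Hᵀ + R = [2600725321/2668213]
step 2: K = P̄·Hᵀ·S⁻¹ = [165338367/2600725321; 700680669/2600725321]
step 2: x' = x̄ + K·y = [1122829814/2600725321, -215865046/2600725321]
step 2: P' = (I − K·H)·P̄ = [6980709503/2600725321 -6925596714/2600725321; -6925596714/2600725321 7159156937/2600725321]

step 0: x' = [-3583/541, 3035/541], P' = [8120/541 -8091/541; -8091/541 8122/541]
step 1: x' = [6067637/2668213, -6975619/2668213], P' = [7304213/2668213 -7253637/2668213; -7253637/2668213 7499469/2668213]
step 2: x' = [1122829814/2600725321, -215865046/2600725321], P' = [6980709503/2600725321 -6925596714/2600725321; -6925596714/2600725321 7159156937/2600725321]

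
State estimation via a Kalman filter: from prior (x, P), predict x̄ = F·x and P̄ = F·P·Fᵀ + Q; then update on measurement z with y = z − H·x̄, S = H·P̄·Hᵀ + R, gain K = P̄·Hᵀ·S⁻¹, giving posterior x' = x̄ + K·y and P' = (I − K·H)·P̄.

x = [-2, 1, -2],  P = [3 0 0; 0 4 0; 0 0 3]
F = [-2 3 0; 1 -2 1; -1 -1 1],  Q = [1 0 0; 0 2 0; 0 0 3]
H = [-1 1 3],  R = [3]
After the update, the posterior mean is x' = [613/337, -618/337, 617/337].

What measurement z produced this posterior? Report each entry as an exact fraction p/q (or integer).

x̄ = F·x = [7, -6, -1]
P̄ = F·P·Fᵀ + Q = [49 -30 -6; -30 24 8; -6 8 13]
S = H·P̄·Hᵀ + R = [337]
K = P̄·Hᵀ·S⁻¹ = [-97/337; 78/337; 53/337]
x' − x̄ = [-1746/337, 1404/337, 954/337] = K·y
y = (KᵀK)⁻¹·Kᵀ·(x' − x̄) = [18]
z = y + H·x̄ = [18] + [-16] = [2]

z = [2]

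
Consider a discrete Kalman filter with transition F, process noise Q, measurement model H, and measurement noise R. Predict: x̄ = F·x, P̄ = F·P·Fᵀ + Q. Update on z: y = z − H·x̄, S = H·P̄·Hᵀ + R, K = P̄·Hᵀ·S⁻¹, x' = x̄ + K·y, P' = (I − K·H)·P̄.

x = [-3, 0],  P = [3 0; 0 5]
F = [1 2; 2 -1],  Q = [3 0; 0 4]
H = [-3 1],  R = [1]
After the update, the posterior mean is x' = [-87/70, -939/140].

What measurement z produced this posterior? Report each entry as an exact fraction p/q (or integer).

x̄ = F·x = [-3, -6]
P̄ = F·P·Fᵀ + Q = [26 -4; -4 21]
S = H·P̄·Hᵀ + R = [280]
K = P̄·Hᵀ·S⁻¹ = [-41/140; 33/280]
x' − x̄ = [123/70, -99/140] = K·y
y = (KᵀK)⁻¹·Kᵀ·(x' − x̄) = [-6]
z = y + H·x̄ = [-6] + [3] = [-3]

z = [-3]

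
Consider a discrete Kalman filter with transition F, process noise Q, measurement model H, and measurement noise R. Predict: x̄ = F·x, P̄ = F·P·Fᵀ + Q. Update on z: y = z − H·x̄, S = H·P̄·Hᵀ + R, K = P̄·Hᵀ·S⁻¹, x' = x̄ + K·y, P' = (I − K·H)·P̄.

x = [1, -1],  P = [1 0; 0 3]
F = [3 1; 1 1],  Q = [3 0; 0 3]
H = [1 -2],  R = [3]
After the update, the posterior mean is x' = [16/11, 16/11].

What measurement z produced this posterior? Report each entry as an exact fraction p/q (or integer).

z = [-2]

x̄ = F·x = [2, 0]
P̄ = F·P·Fᵀ + Q = [15 6; 6 7]
S = H·P̄·Hᵀ + R = [22]
K = P̄·Hᵀ·S⁻¹ = [3/22; -4/11]
x' − x̄ = [-6/11, 16/11] = K·y
y = (KᵀK)⁻¹·Kᵀ·(x' − x̄) = [-4]
z = y + H·x̄ = [-4] + [2] = [-2]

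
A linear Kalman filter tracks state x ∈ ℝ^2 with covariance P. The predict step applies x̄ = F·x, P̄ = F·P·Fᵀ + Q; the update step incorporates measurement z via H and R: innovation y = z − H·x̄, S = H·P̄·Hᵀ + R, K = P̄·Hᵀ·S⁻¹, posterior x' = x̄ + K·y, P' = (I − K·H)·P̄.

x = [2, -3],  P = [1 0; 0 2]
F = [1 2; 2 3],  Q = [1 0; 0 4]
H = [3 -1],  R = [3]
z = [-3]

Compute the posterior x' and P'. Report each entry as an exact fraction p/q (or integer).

x̄ = F·x = [-4, -5]
P̄ = F·P·Fᵀ + Q = [10 14; 14 26]
y = z − H·x̄ = [4]
S = H·P̄·Hᵀ + R = [35]
K = P̄·Hᵀ·S⁻¹ = [16/35; 16/35]
x' = x̄ + K·y = [-76/35, -111/35]
P' = (I − K·H)·P̄ = [94/35 234/35; 234/35 654/35]

x' = [-76/35, -111/35]
P' = [94/35 234/35; 234/35 654/35]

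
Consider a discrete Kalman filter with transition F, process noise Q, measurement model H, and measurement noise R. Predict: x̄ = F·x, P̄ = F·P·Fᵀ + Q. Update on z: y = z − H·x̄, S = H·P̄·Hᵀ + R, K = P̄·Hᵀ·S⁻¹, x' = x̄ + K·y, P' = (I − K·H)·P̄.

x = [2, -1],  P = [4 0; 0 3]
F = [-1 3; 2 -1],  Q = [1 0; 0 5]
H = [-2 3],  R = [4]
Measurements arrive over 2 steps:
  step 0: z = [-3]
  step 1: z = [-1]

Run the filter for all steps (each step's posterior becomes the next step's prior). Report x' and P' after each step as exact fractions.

step 0: x' = [5/6, -26/69], P' = [193/24 61/12; 61/12 503/138]
step 1: x' = [-40059/18065, -30693/18065], P' = [814883/72260 272733/36130; 272733/36130 99063/18065]

step 0: x̄ = F·x = [-5, 5]
step 0: P̄ = F·P·Fᵀ + Q = [32 -17; -17 24]
step 0: y = z − H·x̄ = [-28]
step 0: S = H·P̄·Hᵀ + R = [552]
step 0: K = P̄·Hᵀ·S⁻¹ = [-5/24; 53/276]
step 0: x' = x̄ + K·y = [5/6, -26/69]
step 0: P' = (I − K·H)·P̄ = [193/24 61/12; 61/12 503/138]
step 1: x̄ = F·x = [-271/138, 47/23]
step 1: P̄ = F·P·Fᵀ + Q = [6263/552 197/23; 197/23 471/23]
step 1: y = z − H·x̄ = [-763/69]
step 1: S = H·P̄·Hᵀ + R = [18065/138]
step 1: K = P̄·Hᵀ·S⁻¹ = [829/36130; 6114/18065]
step 1: x' = x̄ + K·y = [-40059/18065, -30693/18065]
step 1: P' = (I − K·H)·P̄ = [814883/72260 272733/36130; 272733/36130 99063/18065]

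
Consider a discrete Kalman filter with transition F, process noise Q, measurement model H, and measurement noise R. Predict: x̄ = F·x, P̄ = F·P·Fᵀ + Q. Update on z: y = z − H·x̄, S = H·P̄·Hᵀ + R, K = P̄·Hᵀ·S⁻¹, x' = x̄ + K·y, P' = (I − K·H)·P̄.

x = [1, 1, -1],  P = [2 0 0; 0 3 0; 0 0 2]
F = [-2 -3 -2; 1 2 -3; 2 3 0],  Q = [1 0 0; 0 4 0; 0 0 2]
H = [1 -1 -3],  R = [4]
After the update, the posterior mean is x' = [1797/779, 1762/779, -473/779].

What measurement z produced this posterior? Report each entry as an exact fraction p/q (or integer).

x̄ = F·x = [-3, 6, 5]
P̄ = F·P·Fᵀ + Q = [44 -10 -35; -10 36 22; -35 22 37]
S = H·P̄·Hᵀ + R = [779]
K = P̄·Hᵀ·S⁻¹ = [159/779; -112/779; -168/779]
x' − x̄ = [4134/779, -2912/779, -4368/779] = K·y
y = (KᵀK)⁻¹·Kᵀ·(x' − x̄) = [26]
z = y + H·x̄ = [26] + [-24] = [2]

z = [2]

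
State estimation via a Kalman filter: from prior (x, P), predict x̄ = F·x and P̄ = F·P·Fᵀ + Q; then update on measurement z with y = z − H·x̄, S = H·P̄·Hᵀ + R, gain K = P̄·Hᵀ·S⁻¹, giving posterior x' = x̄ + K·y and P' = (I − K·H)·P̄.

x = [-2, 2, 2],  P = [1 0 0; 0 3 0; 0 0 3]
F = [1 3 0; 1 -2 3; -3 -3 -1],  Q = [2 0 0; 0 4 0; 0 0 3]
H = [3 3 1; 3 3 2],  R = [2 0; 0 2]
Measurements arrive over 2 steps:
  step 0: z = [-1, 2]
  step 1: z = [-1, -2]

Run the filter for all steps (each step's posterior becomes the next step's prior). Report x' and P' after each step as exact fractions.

step 0: x̄ = F·x = [4, 0, -2]
step 0: P̄ = F·P·Fᵀ + Q = [30 -17 -30; -17 44 6; -30 6 42]
step 0: y = z − H·x̄ = [-11, -6]
step 0: S = H·P̄·Hᵀ + R = [260 228; 228 242]
step 0: K = P̄·Hᵀ·S⁻¹ = [3483/5468 -939/1367; -75/5468 543/1367; -2499/2734 1245/1367]
step 0: x' = x̄ + K·y = [6095/5468, -12207/5468, 7081/2734]
step 0: P' = (I − K·H)·P̄ = [53817/5468 -46669/5468 -7239/2734; -46669/5468 45121/5468 2247/2734; -7239/2734 2247/2734 4989/1367]
step 1: x̄ = F·x = [-15263/2734, 72995/5468, 2087/2734]
step 1: P̄ = F·P·Fᵀ + Q = [47707/1367 -133283/2734 -1629/1367; -133283/2734 481657/5468 11361/2734; -1629/1367 11361/2734 6714/1367]
step 1: y = z − H·x̄ = [-137049/5468, -146691/5468]
step 1: S = H·P̄·Hᵀ + R = [1389205/5468 1453743/5468; 1453743/5468 1567009/5468]
step 1: K = P̄·Hᵀ·S⁻¹ = [-3109194/11618147 1103220/11618147; 7796118/11618147 -2111475/11618147; -5576643/11618147 5932251/11618147]
step 1: x' = x̄ + K·y = [-16528177/11618147, 16340681/11618147, -10504817/11618147]
step 1: P' = (I − K·H)·P̄ = [321031462/11618147 -325912534/11618147 8424828/11618147; -325912534/11618147 337715008/11618147 -19815186/11618147; 8424828/11618147 -19815186/11618147 23017788/11618147]

step 0: x' = [6095/5468, -12207/5468, 7081/2734], P' = [53817/5468 -46669/5468 -7239/2734; -46669/5468 45121/5468 2247/2734; -7239/2734 2247/2734 4989/1367]
step 1: x' = [-16528177/11618147, 16340681/11618147, -10504817/11618147], P' = [321031462/11618147 -325912534/11618147 8424828/11618147; -325912534/11618147 337715008/11618147 -19815186/11618147; 8424828/11618147 -19815186/11618147 23017788/11618147]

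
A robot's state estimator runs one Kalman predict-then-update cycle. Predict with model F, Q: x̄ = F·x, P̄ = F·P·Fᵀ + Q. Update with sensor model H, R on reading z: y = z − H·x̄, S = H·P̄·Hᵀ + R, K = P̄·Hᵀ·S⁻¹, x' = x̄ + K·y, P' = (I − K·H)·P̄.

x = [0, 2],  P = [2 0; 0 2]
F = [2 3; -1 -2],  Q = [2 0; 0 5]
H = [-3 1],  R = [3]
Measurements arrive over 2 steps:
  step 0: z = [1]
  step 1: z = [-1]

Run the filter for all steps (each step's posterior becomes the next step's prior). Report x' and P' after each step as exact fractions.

step 0: x̄ = F·x = [6, -4]
step 0: P̄ = F·P·Fᵀ + Q = [28 -16; -16 15]
step 0: y = z − H·x̄ = [23]
step 0: S = H·P̄·Hᵀ + R = [366]
step 0: K = P̄·Hᵀ·S⁻¹ = [-50/183; 21/122]
step 0: x' = x̄ + K·y = [-52/183, -5/122]
step 0: P' = (I − K·H)·P̄ = [124/183 74/61; 74/61 507/122]
step 1: x̄ = F·x = [-253/366, 67/183]
step 1: P̄ = F·P·Fᵀ + Q = [20741/366 -6365/183; -6365/183 4969/183]
step 1: y = z − H·x̄ = [-1259/366]
step 1: S = H·P̄·Hᵀ + R = [274085/366]
step 1: K = P̄·Hᵀ·S⁻¹ = [-74953/274085; 48128/274085]
step 1: x' = x̄ + K·y = [68367/274085, -65207/274085]
step 1: P' = (I − K·H)·P̄ = [182636/274085 323049/274085; 323049/274085 1113531/274085]

step 0: x' = [-52/183, -5/122], P' = [124/183 74/61; 74/61 507/122]
step 1: x' = [68367/274085, -65207/274085], P' = [182636/274085 323049/274085; 323049/274085 1113531/274085]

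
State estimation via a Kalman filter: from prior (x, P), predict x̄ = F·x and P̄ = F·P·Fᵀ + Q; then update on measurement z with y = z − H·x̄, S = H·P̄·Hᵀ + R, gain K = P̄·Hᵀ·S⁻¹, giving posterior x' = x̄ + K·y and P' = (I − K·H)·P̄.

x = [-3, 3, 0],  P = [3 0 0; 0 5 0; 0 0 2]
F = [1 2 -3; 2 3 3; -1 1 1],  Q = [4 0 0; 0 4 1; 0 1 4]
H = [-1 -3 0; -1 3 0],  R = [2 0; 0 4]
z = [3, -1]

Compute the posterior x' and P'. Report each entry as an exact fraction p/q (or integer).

x' = [-54051/60538, -40815/60538, 330145/60538]
P' = [87417/60538 -9621/60538 -7745/60538; -9621/60538 10009/60538 2797/60538; -7745/60538 2797/60538 642107/60538]

x̄ = F·x = [3, 3, 6]
P̄ = F·P·Fᵀ + Q = [45 18 1; 18 79 16; 1 16 14]
y = z − H·x̄ = [15, -7]
S = H·P̄·Hᵀ + R = [866 -666; -666 652]
K = P̄·Hᵀ·S⁻¹ = [-29277/60538 -14535/30269; -10203/60538 4956/30269; -323/60538 2017/30269]
x' = x̄ + K·y = [-54051/60538, -40815/60538, 330145/60538]
P' = (I − K·H)·P̄ = [87417/60538 -9621/60538 -7745/60538; -9621/60538 10009/60538 2797/60538; -7745/60538 2797/60538 642107/60538]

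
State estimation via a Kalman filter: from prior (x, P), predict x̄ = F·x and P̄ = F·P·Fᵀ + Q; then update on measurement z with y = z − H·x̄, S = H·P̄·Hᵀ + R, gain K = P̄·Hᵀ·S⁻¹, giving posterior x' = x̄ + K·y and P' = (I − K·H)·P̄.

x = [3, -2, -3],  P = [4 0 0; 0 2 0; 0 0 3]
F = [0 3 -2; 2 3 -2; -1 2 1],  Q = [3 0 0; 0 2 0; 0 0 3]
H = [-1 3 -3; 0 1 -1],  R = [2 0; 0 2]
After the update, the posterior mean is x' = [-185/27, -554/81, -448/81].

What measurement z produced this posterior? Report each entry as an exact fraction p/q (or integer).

z = [3, -2]

x̄ = F·x = [0, 6, -10]
P̄ = F·P·Fᵀ + Q = [33 30 6; 30 48 -2; 6 -2 18]
S = H·P̄·Hᵀ + R = [521 186; 186 72]
K = P̄·Hᵀ·S⁻¹ = [-46/81 875/486; -55/243 1865/1458; -86/243 464/729]
x' − x̄ = [-185/27, -1040/81, 362/81] = K·y
y = (KᵀK)⁻¹·Kᵀ·(x' − x̄) = [-45, -18]
z = y + H·x̄ = [-45, -18] + [48, 16] = [3, -2]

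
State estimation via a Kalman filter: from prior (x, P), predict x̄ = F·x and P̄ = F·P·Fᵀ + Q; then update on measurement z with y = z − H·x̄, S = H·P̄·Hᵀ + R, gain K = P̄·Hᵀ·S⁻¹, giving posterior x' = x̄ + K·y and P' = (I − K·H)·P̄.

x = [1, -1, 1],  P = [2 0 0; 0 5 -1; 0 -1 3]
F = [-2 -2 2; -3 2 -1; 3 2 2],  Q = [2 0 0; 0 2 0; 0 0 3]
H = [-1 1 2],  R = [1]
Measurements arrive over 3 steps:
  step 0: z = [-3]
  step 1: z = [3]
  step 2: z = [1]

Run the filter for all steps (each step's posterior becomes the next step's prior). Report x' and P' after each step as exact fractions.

step 0: x̄ = F·x = [2, -6, 3]
step 0: P̄ = F·P·Fᵀ + Q = [50 -20 -20; -20 47 -6; -20 -6 45]
step 0: y = z − H·x̄ = [-1]
step 0: S = H·P̄·Hᵀ + R = [374]
step 0: K = P̄·Hᵀ·S⁻¹ = [-5/17; 5/34; 52/187]
step 0: x' = x̄ + K·y = [39/17, -209/34, 509/187]
step 0: P' = (I − K·H)·P̄ = [300/17 -65/17 180/17; -65/17 1323/34 -362/17; 180/17 -362/17 3007/187]
step 1: x̄ = F·x = [2459/187, -4095/187, 6/187]
step 1: P̄ = F·P·Fᵀ + Q = [65004/187 -48562/187 -25768/187; -48562/187 98575/187 -32392/187; -25768/187 -32392/187 54719/187]
step 1: y = z − H·x̄ = [7103/187]
step 1: S = H·P̄·Hᵀ + R = [453270/187]
step 1: K = P̄·Hᵀ·S⁻¹ = [-27517/75545; 27451/151090; 51407/226635]
step 1: x' = x̄ + K·y = [-51808/75545, -2265931/151090, 1959913/226635]
step 1: P' = (I − K·H)·P̄ = [1965858/75545 -7500047/75545 4719194/75545; -7500047/75545 67556281/151090 -20632231/75545; 4719194/75545 -20632231/75545 38052841/226635]
step 2: x̄ = F·x = [11028467/226635, -8291434/226635, -3344239/226635]
step 2: P̄ = F·P·Fᵀ + Q = [783504376/226635 -919068692/226635 -35195192/226635; -919068692/226635 1099455919/226635 24942214/226635; -35195192/226635 24942214/226635 16022869/226635]
step 2: y = z − H·x̄ = [26235014/226635]
step 2: S = H·P̄·Hᵀ + R = [4025965414/226635]
step 2: K = P̄·Hᵀ·S⁻¹ = [-886481726/2012982707; 2068409039/4025965414; 46091572/2012982707]
step 2: x' = x̄ + K·y = [-4662771137/2012982707, 46073451981/2012982707, -24368178959/2012982707]
step 2: P' = (I − K·H)·P̄ = [24184519968/2012982707 -72639127118/2012982707 47968582680/2012982707; -72639127118/2012982707 653277523307/4025965414 -199121842126/2012982707; 47968582680/2012982707 -199121842126/2012982707 123568258189/2012982707]

step 0: x' = [39/17, -209/34, 509/187], P' = [300/17 -65/17 180/17; -65/17 1323/34 -362/17; 180/17 -362/17 3007/187]
step 1: x' = [-51808/75545, -2265931/151090, 1959913/226635], P' = [1965858/75545 -7500047/75545 4719194/75545; -7500047/75545 67556281/151090 -20632231/75545; 4719194/75545 -20632231/75545 38052841/226635]
step 2: x' = [-4662771137/2012982707, 46073451981/2012982707, -24368178959/2012982707], P' = [24184519968/2012982707 -72639127118/2012982707 47968582680/2012982707; -72639127118/2012982707 653277523307/4025965414 -199121842126/2012982707; 47968582680/2012982707 -199121842126/2012982707 123568258189/2012982707]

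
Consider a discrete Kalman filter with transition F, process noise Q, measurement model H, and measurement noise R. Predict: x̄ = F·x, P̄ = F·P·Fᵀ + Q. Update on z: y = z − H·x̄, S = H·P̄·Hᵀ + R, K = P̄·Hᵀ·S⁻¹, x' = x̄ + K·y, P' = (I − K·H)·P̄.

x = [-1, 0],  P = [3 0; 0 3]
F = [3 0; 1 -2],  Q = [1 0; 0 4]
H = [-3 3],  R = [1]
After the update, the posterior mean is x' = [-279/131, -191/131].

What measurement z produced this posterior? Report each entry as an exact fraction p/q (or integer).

z = [2]

x̄ = F·x = [-3, -1]
P̄ = F·P·Fᵀ + Q = [28 9; 9 19]
S = H·P̄·Hᵀ + R = [262]
K = P̄·Hᵀ·S⁻¹ = [-57/262; 15/131]
x' − x̄ = [114/131, -60/131] = K·y
y = (KᵀK)⁻¹·Kᵀ·(x' − x̄) = [-4]
z = y + H·x̄ = [-4] + [6] = [2]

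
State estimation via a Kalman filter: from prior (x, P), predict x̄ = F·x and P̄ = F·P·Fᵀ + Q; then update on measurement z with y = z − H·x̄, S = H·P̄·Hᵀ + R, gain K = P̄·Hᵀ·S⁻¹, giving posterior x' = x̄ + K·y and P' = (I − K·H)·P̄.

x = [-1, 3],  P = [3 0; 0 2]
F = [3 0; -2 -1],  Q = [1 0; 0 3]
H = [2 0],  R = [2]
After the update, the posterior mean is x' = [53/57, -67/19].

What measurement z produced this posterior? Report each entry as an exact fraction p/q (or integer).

z = [2]

x̄ = F·x = [-3, -1]
P̄ = F·P·Fᵀ + Q = [28 -18; -18 17]
S = H·P̄·Hᵀ + R = [114]
K = P̄·Hᵀ·S⁻¹ = [28/57; -6/19]
x' − x̄ = [224/57, -48/19] = K·y
y = (KᵀK)⁻¹·Kᵀ·(x' − x̄) = [8]
z = y + H·x̄ = [8] + [-6] = [2]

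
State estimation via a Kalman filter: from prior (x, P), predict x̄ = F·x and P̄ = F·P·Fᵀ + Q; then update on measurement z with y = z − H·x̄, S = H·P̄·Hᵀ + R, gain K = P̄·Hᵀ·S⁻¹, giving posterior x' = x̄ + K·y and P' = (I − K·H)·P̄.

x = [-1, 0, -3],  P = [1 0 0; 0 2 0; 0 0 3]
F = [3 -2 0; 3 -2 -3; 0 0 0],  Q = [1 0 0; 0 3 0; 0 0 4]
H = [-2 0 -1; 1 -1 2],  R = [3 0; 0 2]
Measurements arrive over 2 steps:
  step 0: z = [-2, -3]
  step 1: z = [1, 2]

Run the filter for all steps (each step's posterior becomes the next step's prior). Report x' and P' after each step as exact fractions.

step 0: x̄ = F·x = [-3, 6, 0]
step 0: P̄ = F·P·Fᵀ + Q = [18 17 0; 17 47 0; 0 0 4]
step 0: y = z − H·x̄ = [-8, 6]
step 0: S = H·P̄·Hᵀ + R = [79 -10; -10 49]
step 0: K = P̄·Hᵀ·S⁻¹ = [-1754/3771 -281/3771; -1966/3771 -2710/3771; -116/3771 592/3771]
step 0: x' = x̄ + K·y = [1033/3771, 22094/3771, 4480/3771]
step 0: P' = (I − K·H)·P̄ = [5015/3771 -3959/3771 -4768/3771; -3959/3771 29093/3771 13816/3771; -4768/3771 13816/3771 9884/3771]
step 1: x̄ = F·x = [-41089/3771, -54529/3771, 0]
step 1: P̄ = F·P·Fᵀ + Q = [212786/3771 334823/3771 0; 334823/3771 560900/3771 0; 0 0 4]
step 1: y = z − H·x̄ = [-78407/3771, -1966/1257]
step 1: S = H·P̄·Hᵀ + R = [877541/3771 71302/1257; 71302/1257 19102/419]
step 1: K = P̄·Hᵀ·S⁻¹ = [-891371/1990933 -86915/568838; -8852423/13936531 -2089273/3981866; -1199460/13936531 562568/1990933]
step 1: x' = x̄ + K·y = [-383435/284419, -122981/284419, 383268/284419]
step 1: P' = (I − K·H)·P̄ = [543711/568838 495331/3981866 -1131864/1990933; 495331/3981866 125076947/27873062 23089952/13936531; -1131864/1990933 23089952/13936531 19444476/13936531]

step 0: x' = [1033/3771, 22094/3771, 4480/3771], P' = [5015/3771 -3959/3771 -4768/3771; -3959/3771 29093/3771 13816/3771; -4768/3771 13816/3771 9884/3771]
step 1: x' = [-383435/284419, -122981/284419, 383268/284419], P' = [543711/568838 495331/3981866 -1131864/1990933; 495331/3981866 125076947/27873062 23089952/13936531; -1131864/1990933 23089952/13936531 19444476/13936531]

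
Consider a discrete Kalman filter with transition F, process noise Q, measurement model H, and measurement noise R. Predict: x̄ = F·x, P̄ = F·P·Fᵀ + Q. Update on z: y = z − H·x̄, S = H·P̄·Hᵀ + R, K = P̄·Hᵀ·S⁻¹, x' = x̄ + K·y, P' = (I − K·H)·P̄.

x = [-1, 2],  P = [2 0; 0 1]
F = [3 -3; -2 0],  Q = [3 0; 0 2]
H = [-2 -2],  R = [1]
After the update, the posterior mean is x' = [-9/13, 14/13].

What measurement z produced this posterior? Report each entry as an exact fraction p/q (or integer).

x̄ = F·x = [-9, 2]
P̄ = F·P·Fᵀ + Q = [30 -12; -12 10]
S = H·P̄·Hᵀ + R = [65]
K = P̄·Hᵀ·S⁻¹ = [-36/65; 4/65]
x' − x̄ = [108/13, -12/13] = K·y
y = (KᵀK)⁻¹·Kᵀ·(x' − x̄) = [-15]
z = y + H·x̄ = [-15] + [14] = [-1]

z = [-1]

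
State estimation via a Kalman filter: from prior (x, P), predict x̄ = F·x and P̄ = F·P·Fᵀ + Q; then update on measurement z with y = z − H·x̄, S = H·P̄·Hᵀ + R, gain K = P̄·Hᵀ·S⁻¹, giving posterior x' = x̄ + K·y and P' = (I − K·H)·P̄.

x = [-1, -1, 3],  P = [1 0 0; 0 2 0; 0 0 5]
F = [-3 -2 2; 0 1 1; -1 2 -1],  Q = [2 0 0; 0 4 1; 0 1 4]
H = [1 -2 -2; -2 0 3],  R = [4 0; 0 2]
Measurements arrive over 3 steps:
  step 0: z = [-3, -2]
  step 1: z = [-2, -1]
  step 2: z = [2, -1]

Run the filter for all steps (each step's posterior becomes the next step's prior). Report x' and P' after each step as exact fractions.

step 0: x̄ = F·x = [11, 2, -4]
step 0: P̄ = F·P·Fᵀ + Q = [39 6 -15; 6 11 0; -15 0 18]
step 0: y = z − H·x̄ = [-18, 32]
step 0: S = H·P̄·Hᵀ + R = [195 -267; -267 500]
step 0: K = P̄·Hᵀ·S⁻¹ = [-1447/8737 -2922/8737; -11204/26211 -2204/8737; -1024/8737 921/8737]
step 0: x' = x̄ + K·y = [28649/8737, 14170/8737, 12956/8737]
step 0: P' = (I − K·H)·P̄ = [63816/8737 -5794/8737 40596/8737; -5794/8737 29713/26211 -5332/8737; 40596/8737 -5332/8737 27678/8737]
step 1: x̄ = F·x = [-88375/8737, 27126/8737, -13265/8737]
step 1: P̄ = F·P·Fᵀ + Q = [684370/26211 -206576/26211 384764/26211; -206576/26211 185599/26211 -117799/26211; 384764/26211 -117799/26211 875266/26211]
step 1: y = z − H·x̄ = [98623/8737, -145692/8737]
step 1: S = H·P̄·Hᵀ + R = [3377530/26211 -4046498/26211; -4046498/26211 6050128/26211]
step 1: K = P̄·Hᵀ·S⁻¹ = [10650512/38727469 5750663/38727469; -3170789/7041358 -2051169/7041358; 584175/3520679 1470910/3520679]
step 1: x' = x̄ + K·y = [-15973945/1683803, 881459/306146, -1012130/153073]
step 1: P' = (I − K·H)·P̄ = [924948766/38727469 -16299357/3520679 56406026/3520679; -16299357/3520679 13142143/7041358 -11549961/3520679; 56406026/3520679 -11549961/3520679 38584624/3520679]
step 2: x̄ = F·x = [15958926/1683803, -1142801/306146, 36803424/1683803]
step 2: P̄ = F·P·Fᵀ + Q = [1808130446/38727469 -56292902/3520679 2212197992/38727469; -56292902/3520679 72276979/7041358 -73578432/3520679; 2212197992/38727469 -73578432/3520679 4259719216/38727469]
step 2: y = z − H·x̄ = [48444717/1683803, -80176223/1683803]
step 2: S = H·P̄·Hᵀ + R = [7745204428/38727469 -11309901420/38727469; -11309901420/38727469 19101073762/38727469]
step 2: K = P̄·Hᵀ·S⁻¹ = [50621663577/129287114986 25208430361/64643557493; -123289961943/258574229972 -44552697001/129287114986; 15931396074/64643557493 37708039036/64643557493]
step 2: x' = x̄ + K·y = [281150585113/129287114986, -269542970577/258574229972, 75785636954/64643557493]
step 2: P' = (I − K·H)·P̄ = [1952617697717/64643557493 -785727133541/129287114986 1318550752052/64643557493; -785727133541/129287114986 567892564401/258574229972 -276759943514/64643557493; 1318550752052/64643557493 -276759943514/64643557493 904172527392/64643557493]

step 0: x' = [28649/8737, 14170/8737, 12956/8737], P' = [63816/8737 -5794/8737 40596/8737; -5794/8737 29713/26211 -5332/8737; 40596/8737 -5332/8737 27678/8737]
step 1: x' = [-15973945/1683803, 881459/306146, -1012130/153073], P' = [924948766/38727469 -16299357/3520679 56406026/3520679; -16299357/3520679 13142143/7041358 -11549961/3520679; 56406026/3520679 -11549961/3520679 38584624/3520679]
step 2: x' = [281150585113/129287114986, -269542970577/258574229972, 75785636954/64643557493], P' = [1952617697717/64643557493 -785727133541/129287114986 1318550752052/64643557493; -785727133541/129287114986 567892564401/258574229972 -276759943514/64643557493; 1318550752052/64643557493 -276759943514/64643557493 904172527392/64643557493]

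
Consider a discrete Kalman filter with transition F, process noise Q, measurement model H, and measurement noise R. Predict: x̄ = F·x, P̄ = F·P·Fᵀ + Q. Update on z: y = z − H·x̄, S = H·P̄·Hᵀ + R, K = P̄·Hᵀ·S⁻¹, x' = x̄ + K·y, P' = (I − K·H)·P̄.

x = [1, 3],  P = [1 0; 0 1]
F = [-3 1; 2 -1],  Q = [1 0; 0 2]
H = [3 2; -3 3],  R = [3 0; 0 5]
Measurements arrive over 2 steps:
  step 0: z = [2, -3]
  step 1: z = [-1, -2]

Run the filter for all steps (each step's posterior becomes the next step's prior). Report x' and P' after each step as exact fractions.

step 0: x̄ = F·x = [0, -1]
step 0: P̄ = F·P·Fᵀ + Q = [11 -7; -7 7]
step 0: y = z − H·x̄ = [4, 0]
step 0: S = H·P̄·Hᵀ + R = [46 -78; -78 293]
step 0: K = P̄·Hᵀ·S⁻¹ = [1355/7394 -501/3697; 1225/7394 693/3697]
step 0: x' = x̄ + K·y = [2710/3697, -1247/3697]
step 0: P' = (I − K·H)·P̄ = [1481/7394 -189/7394; -189/7394 2121/7394]
step 1: x̄ = F·x = [-9377/3697, 6667/3697]
step 1: P̄ = F·P·Fᵀ + Q = [11989/3697 -5976/3697; -5976/3697 23589/7394]
step 1: y = z − H·x̄ = [11100/3697, -55526/3697]
step 1: S = H·P̄·Hᵀ + R = [94458/3697 -55062/3697; -55062/3697 680209/7394]
step 1: K = P̄·Hᵀ·S⁻¹ = [937705/5246374 -48540/374741; 876525/5246374 68877/374741]
step 1: x' = x̄ + K·y = [-142477/2623187, -1194955/2623187]
step 1: P' = (I − K·H)·P̄ = [1015663/5246374 -116937/5246374; -116937/5246374 1490193/5246374]

step 0: x' = [2710/3697, -1247/3697], P' = [1481/7394 -189/7394; -189/7394 2121/7394]
step 1: x' = [-142477/2623187, -1194955/2623187], P' = [1015663/5246374 -116937/5246374; -116937/5246374 1490193/5246374]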